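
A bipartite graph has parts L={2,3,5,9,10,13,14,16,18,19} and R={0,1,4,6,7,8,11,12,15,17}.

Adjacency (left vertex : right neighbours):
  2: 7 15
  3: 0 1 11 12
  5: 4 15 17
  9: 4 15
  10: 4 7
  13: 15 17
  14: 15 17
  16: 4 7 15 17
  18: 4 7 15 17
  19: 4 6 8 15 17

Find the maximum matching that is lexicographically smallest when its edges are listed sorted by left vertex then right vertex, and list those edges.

Lex-smallest maximum matching: {(2,7), (3,0), (5,4), (9,15), (13,17), (19,6)}

|M| = 6 (so the lex-smallest maximum matching has 6 edges)
process left vertices in ascending order; for each, take the smallest-labelled available neighbour that still permits 6 edges overall, or leave it unmatched if none does
lex-smallest matching: {2-7, 3-0, 5-4, 9-15, 13-17, 19-6}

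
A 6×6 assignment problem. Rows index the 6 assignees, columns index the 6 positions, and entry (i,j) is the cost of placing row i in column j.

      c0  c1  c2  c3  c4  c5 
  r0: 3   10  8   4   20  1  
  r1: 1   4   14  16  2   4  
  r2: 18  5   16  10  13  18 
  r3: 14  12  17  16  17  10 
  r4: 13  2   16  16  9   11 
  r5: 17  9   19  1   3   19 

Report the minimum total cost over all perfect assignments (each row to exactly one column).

Minimum assignment cost: 34

one of 5 optimal assignments: row0→col0 (cost 3), row1→col4 (cost 2), row2→col2 (cost 16), row3→col5 (cost 10), row4→col1 (cost 2), row5→col3 (cost 1)
total = 3 + 2 + 16 + 10 + 2 + 1 = 34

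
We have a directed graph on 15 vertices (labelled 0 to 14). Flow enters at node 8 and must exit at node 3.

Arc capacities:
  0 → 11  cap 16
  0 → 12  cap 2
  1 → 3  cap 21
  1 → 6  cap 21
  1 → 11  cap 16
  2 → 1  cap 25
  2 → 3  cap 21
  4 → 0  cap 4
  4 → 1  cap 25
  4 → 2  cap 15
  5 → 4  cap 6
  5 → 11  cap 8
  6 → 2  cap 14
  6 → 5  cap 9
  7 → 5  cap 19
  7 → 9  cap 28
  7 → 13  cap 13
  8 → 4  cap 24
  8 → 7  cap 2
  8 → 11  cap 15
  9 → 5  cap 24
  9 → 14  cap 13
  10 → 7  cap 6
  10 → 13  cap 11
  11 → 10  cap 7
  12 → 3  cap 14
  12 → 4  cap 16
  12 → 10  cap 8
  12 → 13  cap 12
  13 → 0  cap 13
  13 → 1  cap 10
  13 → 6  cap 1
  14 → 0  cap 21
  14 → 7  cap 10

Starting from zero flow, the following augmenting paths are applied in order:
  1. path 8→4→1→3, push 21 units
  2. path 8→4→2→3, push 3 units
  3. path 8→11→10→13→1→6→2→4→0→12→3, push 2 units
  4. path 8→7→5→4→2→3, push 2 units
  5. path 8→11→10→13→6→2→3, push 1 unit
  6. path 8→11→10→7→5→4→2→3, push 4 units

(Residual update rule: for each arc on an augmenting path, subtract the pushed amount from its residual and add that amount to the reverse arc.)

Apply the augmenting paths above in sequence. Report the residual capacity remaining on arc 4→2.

Residual capacity of (4,2): 8

after path 1 (8→4→1→3, push 21): res(4,2)=15
after path 2 (8→4→2→3, push 3): res(4,2)=12
after path 3 (8→11→10→13→1→6→2→4→0→12→3, push 2): res(4,2)=14
after path 4 (8→7→5→4→2→3, push 2): res(4,2)=12
after path 5 (8→11→10→13→6→2→3, push 1): res(4,2)=12
after path 6 (8→11→10→7→5→4→2→3, push 4): res(4,2)=8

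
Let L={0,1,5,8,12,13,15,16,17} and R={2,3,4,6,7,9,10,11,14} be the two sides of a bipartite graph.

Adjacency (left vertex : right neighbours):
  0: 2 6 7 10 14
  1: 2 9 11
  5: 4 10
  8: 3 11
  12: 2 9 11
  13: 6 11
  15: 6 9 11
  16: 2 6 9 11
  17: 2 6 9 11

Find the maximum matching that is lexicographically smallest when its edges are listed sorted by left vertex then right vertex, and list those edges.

|M| = 7 (so the lex-smallest maximum matching has 7 edges)
process left vertices in ascending order; for each, take the smallest-labelled available neighbour that still permits 7 edges overall, or leave it unmatched if none does
lex-smallest matching: {0-7, 1-2, 5-4, 8-3, 12-9, 13-6, 15-11}

Lex-smallest maximum matching: {(0,7), (1,2), (5,4), (8,3), (12,9), (13,6), (15,11)}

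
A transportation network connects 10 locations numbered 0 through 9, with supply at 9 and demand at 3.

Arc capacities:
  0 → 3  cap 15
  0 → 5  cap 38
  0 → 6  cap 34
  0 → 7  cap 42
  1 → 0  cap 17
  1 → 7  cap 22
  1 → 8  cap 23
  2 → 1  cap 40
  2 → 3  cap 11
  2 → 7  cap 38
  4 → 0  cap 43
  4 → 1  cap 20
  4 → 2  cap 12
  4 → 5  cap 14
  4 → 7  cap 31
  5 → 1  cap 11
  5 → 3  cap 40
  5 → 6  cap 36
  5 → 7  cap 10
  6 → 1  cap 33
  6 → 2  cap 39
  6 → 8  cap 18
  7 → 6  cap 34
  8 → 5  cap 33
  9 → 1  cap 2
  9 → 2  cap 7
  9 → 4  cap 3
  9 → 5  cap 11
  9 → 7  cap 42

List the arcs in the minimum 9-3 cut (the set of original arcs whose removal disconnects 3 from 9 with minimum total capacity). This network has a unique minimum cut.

augment #1: 9→2→3 push 7
augment #2: 9→5→3 push 11
augment #3: 9→1→0→3 push 2
augment #4: 9→4→0→3 push 3
augment #5: 9→7→6→2→3 push 4
augment #6: 9→7→6→1→0→3 push 10
augment #7: 9→7→6→8→5→3 push 18
augment #8: 9→7→6→1→0→5→3 push 2
max flow = 57; residual-reachable set from 9 gives S-side
cut edges (S→T): {(7,6), (9,1), (9,2), (9,4), (9,5)} total cap 57

Min-cut arcs: {(7,6), (9,1), (9,2), (9,4), (9,5)} (total capacity 57)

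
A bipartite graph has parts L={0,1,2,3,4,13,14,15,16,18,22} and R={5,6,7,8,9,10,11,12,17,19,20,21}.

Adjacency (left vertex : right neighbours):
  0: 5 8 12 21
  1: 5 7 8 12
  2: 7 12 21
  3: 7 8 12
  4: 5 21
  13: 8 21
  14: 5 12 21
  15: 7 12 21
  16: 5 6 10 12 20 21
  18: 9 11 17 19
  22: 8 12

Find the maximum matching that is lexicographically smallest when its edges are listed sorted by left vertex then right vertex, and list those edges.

Lex-smallest maximum matching: {(0,5), (1,7), (2,12), (3,8), (4,21), (16,6), (18,9)}

|M| = 7 (so the lex-smallest maximum matching has 7 edges)
process left vertices in ascending order; for each, take the smallest-labelled available neighbour that still permits 7 edges overall, or leave it unmatched if none does
lex-smallest matching: {0-5, 1-7, 2-12, 3-8, 4-21, 16-6, 18-9}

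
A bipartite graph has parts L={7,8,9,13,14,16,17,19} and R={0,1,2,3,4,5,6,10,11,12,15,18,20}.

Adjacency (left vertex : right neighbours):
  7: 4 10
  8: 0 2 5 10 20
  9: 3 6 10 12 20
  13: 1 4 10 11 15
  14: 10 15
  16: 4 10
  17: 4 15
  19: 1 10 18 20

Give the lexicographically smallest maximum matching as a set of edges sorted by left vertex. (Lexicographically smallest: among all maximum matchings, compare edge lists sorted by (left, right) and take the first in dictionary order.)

|M| = 7 (so the lex-smallest maximum matching has 7 edges)
process left vertices in ascending order; for each, take the smallest-labelled available neighbour that still permits 7 edges overall, or leave it unmatched if none does
lex-smallest matching: {7-4, 8-0, 9-3, 13-1, 14-10, 17-15, 19-18}

Lex-smallest maximum matching: {(7,4), (8,0), (9,3), (13,1), (14,10), (17,15), (19,18)}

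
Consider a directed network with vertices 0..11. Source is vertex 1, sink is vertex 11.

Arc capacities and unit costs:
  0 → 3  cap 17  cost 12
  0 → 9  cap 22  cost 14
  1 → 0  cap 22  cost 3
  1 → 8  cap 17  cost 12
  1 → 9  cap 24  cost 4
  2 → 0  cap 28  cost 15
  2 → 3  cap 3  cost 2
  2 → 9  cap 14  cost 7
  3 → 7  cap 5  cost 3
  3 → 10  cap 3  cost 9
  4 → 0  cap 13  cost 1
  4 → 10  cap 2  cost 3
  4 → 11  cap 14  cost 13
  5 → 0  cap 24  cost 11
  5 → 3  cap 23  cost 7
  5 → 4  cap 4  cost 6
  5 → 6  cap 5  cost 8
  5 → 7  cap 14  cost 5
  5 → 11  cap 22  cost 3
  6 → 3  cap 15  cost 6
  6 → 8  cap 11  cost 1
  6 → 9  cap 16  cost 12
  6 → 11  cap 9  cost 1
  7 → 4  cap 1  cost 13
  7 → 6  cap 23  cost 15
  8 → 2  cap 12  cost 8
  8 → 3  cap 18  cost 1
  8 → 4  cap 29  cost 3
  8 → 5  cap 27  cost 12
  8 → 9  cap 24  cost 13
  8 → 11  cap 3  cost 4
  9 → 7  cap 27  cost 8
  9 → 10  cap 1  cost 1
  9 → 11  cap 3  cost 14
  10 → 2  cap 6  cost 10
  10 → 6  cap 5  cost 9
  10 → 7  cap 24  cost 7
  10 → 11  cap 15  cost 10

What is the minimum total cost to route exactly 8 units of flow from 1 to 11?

shortest-cost path #1: 1→9→10→11 push 1 @ unit cost 15 (adds 15)
shortest-cost path #2: 1→8→11 push 3 @ unit cost 16 (adds 48)
shortest-cost path #3: 1→9→11 push 3 @ unit cost 18 (adds 54)
shortest-cost path #4: 1→8→5→11 push 1 @ unit cost 27 (adds 27)
total cost = 144

Minimum cost for 8 units: 144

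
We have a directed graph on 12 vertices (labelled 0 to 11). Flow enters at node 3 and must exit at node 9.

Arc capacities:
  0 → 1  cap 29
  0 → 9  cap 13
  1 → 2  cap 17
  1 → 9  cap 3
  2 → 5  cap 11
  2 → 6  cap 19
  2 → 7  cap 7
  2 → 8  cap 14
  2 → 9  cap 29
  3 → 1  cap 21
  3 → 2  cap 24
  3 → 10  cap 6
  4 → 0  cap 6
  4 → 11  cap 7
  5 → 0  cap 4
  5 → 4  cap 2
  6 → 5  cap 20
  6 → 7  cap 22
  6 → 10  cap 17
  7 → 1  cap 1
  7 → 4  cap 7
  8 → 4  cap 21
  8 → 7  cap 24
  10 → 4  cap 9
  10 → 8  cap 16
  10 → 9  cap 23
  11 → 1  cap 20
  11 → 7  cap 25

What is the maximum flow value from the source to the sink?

augment #1: 3→1→9 bottleneck 3, total now 3
augment #2: 3→2→9 bottleneck 24, total now 27
augment #3: 3→10→9 bottleneck 6, total now 33
augment #4: 3→1→2→9 bottleneck 5, total now 38
augment #5: 3→1→2→5→0→9 bottleneck 4, total now 42
augment #6: 3→1→2→6→10→9 bottleneck 8, total now 50

Maximum flow value: 50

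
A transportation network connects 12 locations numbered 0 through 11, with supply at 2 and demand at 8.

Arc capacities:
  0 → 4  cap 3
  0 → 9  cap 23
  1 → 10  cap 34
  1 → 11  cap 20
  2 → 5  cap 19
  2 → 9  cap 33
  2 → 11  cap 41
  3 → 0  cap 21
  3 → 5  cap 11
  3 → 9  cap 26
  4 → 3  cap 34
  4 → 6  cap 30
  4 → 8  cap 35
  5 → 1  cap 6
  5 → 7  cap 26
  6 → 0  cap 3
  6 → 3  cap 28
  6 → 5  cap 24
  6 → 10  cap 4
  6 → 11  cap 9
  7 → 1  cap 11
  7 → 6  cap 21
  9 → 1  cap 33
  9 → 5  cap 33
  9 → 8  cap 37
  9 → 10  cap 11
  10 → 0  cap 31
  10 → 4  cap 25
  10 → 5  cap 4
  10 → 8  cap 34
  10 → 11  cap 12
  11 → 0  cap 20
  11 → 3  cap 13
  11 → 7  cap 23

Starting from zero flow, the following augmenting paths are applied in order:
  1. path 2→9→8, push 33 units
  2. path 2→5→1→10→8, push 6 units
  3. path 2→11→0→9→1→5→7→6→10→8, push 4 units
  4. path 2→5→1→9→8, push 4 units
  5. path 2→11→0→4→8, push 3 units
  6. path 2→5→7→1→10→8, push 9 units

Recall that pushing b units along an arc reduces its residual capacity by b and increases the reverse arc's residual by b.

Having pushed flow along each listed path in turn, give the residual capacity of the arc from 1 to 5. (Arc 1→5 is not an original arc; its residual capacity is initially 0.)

Residual capacity of (1,5): 6

after path 1 (2→9→8, push 33): res(1,5)=0
after path 2 (2→5→1→10→8, push 6): res(1,5)=6
after path 3 (2→11→0→9→1→5→7→6→10→8, push 4): res(1,5)=2
after path 4 (2→5→1→9→8, push 4): res(1,5)=6
after path 5 (2→11→0→4→8, push 3): res(1,5)=6
after path 6 (2→5→7→1→10→8, push 9): res(1,5)=6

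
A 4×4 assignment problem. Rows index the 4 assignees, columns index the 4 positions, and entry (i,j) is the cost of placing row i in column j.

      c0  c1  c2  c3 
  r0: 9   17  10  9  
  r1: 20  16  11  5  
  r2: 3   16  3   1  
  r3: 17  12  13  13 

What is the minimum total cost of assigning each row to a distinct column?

optimal assignment: row0→col0 (cost 9), row1→col3 (cost 5), row2→col2 (cost 3), row3→col1 (cost 12)
total = 9 + 5 + 3 + 12 = 29

Minimum assignment cost: 29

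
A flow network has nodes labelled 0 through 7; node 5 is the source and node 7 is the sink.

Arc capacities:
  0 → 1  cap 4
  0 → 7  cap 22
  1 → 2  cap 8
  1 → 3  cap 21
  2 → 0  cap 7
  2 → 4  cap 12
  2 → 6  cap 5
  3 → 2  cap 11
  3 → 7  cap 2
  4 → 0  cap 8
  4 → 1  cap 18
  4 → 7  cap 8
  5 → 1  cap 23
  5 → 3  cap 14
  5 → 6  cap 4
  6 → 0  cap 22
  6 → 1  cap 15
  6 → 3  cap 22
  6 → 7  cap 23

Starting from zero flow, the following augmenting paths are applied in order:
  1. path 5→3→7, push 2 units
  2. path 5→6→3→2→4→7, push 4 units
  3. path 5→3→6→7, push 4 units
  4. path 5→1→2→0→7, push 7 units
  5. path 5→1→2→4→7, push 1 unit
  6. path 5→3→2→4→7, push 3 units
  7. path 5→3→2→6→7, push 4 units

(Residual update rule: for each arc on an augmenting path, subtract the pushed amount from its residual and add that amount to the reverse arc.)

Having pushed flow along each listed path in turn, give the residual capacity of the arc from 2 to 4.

Residual capacity of (2,4): 4

after path 1 (5→3→7, push 2): res(2,4)=12
after path 2 (5→6→3→2→4→7, push 4): res(2,4)=8
after path 3 (5→3→6→7, push 4): res(2,4)=8
after path 4 (5→1→2→0→7, push 7): res(2,4)=8
after path 5 (5→1→2→4→7, push 1): res(2,4)=7
after path 6 (5→3→2→4→7, push 3): res(2,4)=4
after path 7 (5→3→2→6→7, push 4): res(2,4)=4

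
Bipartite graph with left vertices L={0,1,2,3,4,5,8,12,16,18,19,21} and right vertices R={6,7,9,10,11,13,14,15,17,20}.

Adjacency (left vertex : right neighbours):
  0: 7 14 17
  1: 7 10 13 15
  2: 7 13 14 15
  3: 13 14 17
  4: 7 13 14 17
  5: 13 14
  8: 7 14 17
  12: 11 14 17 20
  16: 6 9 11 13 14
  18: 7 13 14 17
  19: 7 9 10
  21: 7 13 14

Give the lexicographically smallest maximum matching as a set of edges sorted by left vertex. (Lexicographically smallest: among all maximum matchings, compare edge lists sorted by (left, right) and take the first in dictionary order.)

Lex-smallest maximum matching: {(0,7), (1,10), (2,15), (3,13), (4,14), (8,17), (12,11), (16,6), (19,9)}

|M| = 9 (so the lex-smallest maximum matching has 9 edges)
process left vertices in ascending order; for each, take the smallest-labelled available neighbour that still permits 9 edges overall, or leave it unmatched if none does
lex-smallest matching: {0-7, 1-10, 2-15, 3-13, 4-14, 8-17, 12-11, 16-6, 19-9}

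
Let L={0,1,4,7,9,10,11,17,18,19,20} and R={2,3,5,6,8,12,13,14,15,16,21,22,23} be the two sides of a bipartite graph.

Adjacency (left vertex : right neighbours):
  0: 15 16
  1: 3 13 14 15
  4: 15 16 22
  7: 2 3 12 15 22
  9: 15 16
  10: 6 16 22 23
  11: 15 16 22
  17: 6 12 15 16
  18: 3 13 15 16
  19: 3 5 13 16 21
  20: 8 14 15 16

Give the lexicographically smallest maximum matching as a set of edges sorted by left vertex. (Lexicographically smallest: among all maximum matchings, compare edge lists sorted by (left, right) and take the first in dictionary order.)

|M| = 10 (so the lex-smallest maximum matching has 10 edges)
process left vertices in ascending order; for each, take the smallest-labelled available neighbour that still permits 10 edges overall, or leave it unmatched if none does
lex-smallest matching: {0-15, 1-3, 4-16, 7-2, 10-6, 11-22, 17-12, 18-13, 19-5, 20-8}

Lex-smallest maximum matching: {(0,15), (1,3), (4,16), (7,2), (10,6), (11,22), (17,12), (18,13), (19,5), (20,8)}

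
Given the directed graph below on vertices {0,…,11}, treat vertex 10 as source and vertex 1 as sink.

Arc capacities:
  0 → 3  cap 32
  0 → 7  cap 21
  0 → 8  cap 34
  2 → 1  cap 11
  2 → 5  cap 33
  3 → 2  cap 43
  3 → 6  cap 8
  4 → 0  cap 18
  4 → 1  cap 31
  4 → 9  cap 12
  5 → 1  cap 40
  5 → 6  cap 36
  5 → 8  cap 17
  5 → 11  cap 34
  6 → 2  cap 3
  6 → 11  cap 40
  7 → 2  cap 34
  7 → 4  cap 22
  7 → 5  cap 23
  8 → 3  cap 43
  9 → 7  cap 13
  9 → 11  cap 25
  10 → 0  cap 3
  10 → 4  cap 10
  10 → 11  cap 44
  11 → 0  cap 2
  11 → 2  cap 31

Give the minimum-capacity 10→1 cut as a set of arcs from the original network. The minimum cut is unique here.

Min-cut arcs: {(10,0), (10,4), (11,0), (11,2)} (total capacity 46)

augment #1: 10→4→1 push 10
augment #2: 10→11→2→1 push 11
augment #3: 10→0→7→4→1 push 3
augment #4: 10→11→2→5→1 push 20
augment #5: 10→11→0→7→4→1 push 2
max flow = 46; residual-reachable set from 10 gives S-side
cut edges (S→T): {(10,0), (10,4), (11,0), (11,2)} total cap 46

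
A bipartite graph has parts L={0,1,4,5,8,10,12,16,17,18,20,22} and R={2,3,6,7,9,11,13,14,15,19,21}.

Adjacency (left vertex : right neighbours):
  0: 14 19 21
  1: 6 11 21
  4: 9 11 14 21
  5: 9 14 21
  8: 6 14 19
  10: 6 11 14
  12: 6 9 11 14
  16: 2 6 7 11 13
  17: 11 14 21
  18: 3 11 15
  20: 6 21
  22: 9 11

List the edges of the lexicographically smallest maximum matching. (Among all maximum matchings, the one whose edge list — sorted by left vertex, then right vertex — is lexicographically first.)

Lex-smallest maximum matching: {(0,14), (1,6), (4,9), (5,21), (8,19), (10,11), (16,2), (18,3)}

|M| = 8 (so the lex-smallest maximum matching has 8 edges)
process left vertices in ascending order; for each, take the smallest-labelled available neighbour that still permits 8 edges overall, or leave it unmatched if none does
lex-smallest matching: {0-14, 1-6, 4-9, 5-21, 8-19, 10-11, 16-2, 18-3}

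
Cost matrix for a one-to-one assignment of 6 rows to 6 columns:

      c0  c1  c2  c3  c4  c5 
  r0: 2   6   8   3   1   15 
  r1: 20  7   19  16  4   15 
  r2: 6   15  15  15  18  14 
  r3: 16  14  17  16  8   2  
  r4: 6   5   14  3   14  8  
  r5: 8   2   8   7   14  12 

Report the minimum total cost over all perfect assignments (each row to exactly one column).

optimal assignment: row0→col2 (cost 8), row1→col4 (cost 4), row2→col0 (cost 6), row3→col5 (cost 2), row4→col3 (cost 3), row5→col1 (cost 2)
total = 8 + 4 + 6 + 2 + 3 + 2 = 25

Minimum assignment cost: 25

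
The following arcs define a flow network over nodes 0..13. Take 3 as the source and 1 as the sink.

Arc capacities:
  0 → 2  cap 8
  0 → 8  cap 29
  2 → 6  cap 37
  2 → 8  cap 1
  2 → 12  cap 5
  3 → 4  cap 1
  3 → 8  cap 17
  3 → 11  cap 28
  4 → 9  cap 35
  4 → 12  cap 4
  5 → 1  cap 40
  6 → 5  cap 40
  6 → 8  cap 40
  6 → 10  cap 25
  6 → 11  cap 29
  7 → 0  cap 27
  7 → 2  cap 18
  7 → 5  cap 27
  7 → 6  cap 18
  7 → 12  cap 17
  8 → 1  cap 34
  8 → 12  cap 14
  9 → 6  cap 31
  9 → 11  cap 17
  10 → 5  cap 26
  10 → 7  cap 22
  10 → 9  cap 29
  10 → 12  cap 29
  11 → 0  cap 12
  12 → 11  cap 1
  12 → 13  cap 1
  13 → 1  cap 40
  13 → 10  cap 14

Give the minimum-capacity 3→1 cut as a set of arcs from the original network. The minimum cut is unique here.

augment #1: 3→8→1 push 17
augment #2: 3→4→12→13→1 push 1
augment #3: 3→11→0→8→1 push 12
max flow = 30; residual-reachable set from 3 gives S-side
cut edges (S→T): {(3,4), (3,8), (11,0)} total cap 30

Min-cut arcs: {(3,4), (3,8), (11,0)} (total capacity 30)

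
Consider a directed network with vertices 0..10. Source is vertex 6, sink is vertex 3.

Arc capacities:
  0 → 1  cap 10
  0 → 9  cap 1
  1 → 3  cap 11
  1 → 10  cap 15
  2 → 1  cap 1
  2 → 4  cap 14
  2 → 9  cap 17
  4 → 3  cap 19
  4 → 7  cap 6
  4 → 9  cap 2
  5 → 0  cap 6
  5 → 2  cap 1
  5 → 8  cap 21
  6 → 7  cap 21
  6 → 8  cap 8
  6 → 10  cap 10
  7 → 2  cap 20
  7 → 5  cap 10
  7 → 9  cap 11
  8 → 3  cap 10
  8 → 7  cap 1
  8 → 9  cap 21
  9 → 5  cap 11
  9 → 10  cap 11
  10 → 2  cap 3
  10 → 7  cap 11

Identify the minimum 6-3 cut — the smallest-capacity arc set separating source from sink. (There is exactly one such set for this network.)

augment #1: 6→8→3 push 8
augment #2: 6→7→2→1→3 push 1
augment #3: 6→7→2→4→3 push 14
augment #4: 6→7→5→8→3 push 2
augment #5: 6→7→5→0→1→3 push 4
augment #6: 6→10→7→5→0→1→3 push 2
max flow = 31; residual-reachable set from 6 gives S-side
cut edges (S→T): {(2,1), (2,4), (5,0), (8,3)} total cap 31

Min-cut arcs: {(2,1), (2,4), (5,0), (8,3)} (total capacity 31)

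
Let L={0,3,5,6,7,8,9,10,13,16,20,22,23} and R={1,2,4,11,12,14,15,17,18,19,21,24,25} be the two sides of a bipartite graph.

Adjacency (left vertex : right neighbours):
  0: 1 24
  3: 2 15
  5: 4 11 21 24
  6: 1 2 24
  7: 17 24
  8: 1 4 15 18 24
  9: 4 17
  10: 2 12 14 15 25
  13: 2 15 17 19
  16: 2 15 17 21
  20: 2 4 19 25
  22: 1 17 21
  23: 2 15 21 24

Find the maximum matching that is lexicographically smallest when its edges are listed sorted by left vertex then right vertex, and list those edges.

Lex-smallest maximum matching: {(0,1), (3,2), (5,11), (6,24), (7,17), (8,18), (9,4), (10,12), (13,19), (16,15), (20,25), (22,21)}

|M| = 12 (so the lex-smallest maximum matching has 12 edges)
process left vertices in ascending order; for each, take the smallest-labelled available neighbour that still permits 12 edges overall, or leave it unmatched if none does
lex-smallest matching: {0-1, 3-2, 5-11, 6-24, 7-17, 8-18, 9-4, 10-12, 13-19, 16-15, 20-25, 22-21}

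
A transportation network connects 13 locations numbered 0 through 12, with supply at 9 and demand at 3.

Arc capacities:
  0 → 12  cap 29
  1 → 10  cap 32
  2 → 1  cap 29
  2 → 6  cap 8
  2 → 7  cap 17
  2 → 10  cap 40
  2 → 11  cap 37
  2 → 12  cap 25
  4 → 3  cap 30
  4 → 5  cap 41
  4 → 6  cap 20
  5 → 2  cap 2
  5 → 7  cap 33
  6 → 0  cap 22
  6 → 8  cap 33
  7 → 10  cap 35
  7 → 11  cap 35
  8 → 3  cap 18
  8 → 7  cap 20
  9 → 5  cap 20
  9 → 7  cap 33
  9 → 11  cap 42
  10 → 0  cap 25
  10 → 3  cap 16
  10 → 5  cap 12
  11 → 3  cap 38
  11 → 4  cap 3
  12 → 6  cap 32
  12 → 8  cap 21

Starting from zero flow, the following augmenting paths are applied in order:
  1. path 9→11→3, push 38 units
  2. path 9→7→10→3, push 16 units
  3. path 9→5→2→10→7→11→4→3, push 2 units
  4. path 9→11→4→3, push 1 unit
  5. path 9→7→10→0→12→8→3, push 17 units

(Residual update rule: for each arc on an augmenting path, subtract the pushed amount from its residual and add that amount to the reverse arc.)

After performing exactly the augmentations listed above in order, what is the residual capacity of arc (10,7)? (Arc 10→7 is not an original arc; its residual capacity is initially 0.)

Residual capacity of (10,7): 31

after path 1 (9→11→3, push 38): res(10,7)=0
after path 2 (9→7→10→3, push 16): res(10,7)=16
after path 3 (9→5→2→10→7→11→4→3, push 2): res(10,7)=14
after path 4 (9→11→4→3, push 1): res(10,7)=14
after path 5 (9→7→10→0→12→8→3, push 17): res(10,7)=31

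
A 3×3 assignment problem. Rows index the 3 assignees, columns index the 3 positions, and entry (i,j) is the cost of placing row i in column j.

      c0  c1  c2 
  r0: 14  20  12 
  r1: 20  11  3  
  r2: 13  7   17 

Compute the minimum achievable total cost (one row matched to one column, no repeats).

optimal assignment: row0→col0 (cost 14), row1→col2 (cost 3), row2→col1 (cost 7)
total = 14 + 3 + 7 = 24

Minimum assignment cost: 24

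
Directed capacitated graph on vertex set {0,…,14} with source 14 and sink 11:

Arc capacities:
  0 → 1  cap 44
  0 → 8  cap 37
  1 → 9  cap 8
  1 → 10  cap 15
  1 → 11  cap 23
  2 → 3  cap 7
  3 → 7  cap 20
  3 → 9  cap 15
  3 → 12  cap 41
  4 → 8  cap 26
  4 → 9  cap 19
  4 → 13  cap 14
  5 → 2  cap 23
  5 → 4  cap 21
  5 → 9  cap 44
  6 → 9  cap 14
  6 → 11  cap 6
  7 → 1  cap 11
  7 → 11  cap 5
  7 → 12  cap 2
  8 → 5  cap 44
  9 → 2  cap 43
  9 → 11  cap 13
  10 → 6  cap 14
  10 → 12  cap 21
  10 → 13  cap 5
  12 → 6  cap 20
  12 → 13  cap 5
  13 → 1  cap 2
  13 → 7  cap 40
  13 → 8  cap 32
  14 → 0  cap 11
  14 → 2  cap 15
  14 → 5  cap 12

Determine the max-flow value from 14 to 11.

augment #1: 14→0→1→11 bottleneck 11, total now 11
augment #2: 14→5→9→11 bottleneck 12, total now 23
augment #3: 14→2→3→7→11 bottleneck 5, total now 28
augment #4: 14→2→3→9→11 bottleneck 1, total now 29
augment #5: 14→2→3→7→1→11 bottleneck 1, total now 30

Maximum flow value: 30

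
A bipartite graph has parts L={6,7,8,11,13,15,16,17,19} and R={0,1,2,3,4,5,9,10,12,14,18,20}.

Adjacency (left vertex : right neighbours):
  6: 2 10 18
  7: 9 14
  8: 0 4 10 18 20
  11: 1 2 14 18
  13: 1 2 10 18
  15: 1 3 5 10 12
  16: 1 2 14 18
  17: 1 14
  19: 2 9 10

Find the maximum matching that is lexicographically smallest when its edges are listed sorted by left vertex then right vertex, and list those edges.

Lex-smallest maximum matching: {(6,2), (7,9), (8,0), (11,1), (13,10), (15,3), (16,18), (17,14)}

|M| = 8 (so the lex-smallest maximum matching has 8 edges)
process left vertices in ascending order; for each, take the smallest-labelled available neighbour that still permits 8 edges overall, or leave it unmatched if none does
lex-smallest matching: {6-2, 7-9, 8-0, 11-1, 13-10, 15-3, 16-18, 17-14}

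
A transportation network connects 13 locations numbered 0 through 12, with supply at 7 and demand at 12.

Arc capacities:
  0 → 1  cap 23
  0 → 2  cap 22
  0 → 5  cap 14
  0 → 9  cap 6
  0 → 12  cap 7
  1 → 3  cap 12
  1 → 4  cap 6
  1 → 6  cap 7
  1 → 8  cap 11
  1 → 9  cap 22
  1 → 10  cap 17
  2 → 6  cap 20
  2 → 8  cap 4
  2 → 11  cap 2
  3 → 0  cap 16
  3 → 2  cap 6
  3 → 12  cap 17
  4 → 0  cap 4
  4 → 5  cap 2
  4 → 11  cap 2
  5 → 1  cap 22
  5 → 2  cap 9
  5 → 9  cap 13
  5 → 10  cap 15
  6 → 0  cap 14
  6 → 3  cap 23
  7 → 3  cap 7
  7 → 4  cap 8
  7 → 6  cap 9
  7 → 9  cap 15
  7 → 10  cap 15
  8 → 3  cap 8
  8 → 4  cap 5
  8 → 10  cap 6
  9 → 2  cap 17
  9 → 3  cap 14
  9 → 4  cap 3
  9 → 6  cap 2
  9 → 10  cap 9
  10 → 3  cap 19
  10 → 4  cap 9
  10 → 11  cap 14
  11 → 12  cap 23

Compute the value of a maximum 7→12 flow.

Maximum flow value: 42

augment #1: 7→3→12 bottleneck 7, total now 7
augment #2: 7→4→0→12 bottleneck 4, total now 11
augment #3: 7→4→11→12 bottleneck 2, total now 13
augment #4: 7→6→0→12 bottleneck 3, total now 16
augment #5: 7→6→3→12 bottleneck 6, total now 22
augment #6: 7→9→3→12 bottleneck 4, total now 26
augment #7: 7→10→11→12 bottleneck 14, total now 40
augment #8: 7→9→2→11→12 bottleneck 2, total now 42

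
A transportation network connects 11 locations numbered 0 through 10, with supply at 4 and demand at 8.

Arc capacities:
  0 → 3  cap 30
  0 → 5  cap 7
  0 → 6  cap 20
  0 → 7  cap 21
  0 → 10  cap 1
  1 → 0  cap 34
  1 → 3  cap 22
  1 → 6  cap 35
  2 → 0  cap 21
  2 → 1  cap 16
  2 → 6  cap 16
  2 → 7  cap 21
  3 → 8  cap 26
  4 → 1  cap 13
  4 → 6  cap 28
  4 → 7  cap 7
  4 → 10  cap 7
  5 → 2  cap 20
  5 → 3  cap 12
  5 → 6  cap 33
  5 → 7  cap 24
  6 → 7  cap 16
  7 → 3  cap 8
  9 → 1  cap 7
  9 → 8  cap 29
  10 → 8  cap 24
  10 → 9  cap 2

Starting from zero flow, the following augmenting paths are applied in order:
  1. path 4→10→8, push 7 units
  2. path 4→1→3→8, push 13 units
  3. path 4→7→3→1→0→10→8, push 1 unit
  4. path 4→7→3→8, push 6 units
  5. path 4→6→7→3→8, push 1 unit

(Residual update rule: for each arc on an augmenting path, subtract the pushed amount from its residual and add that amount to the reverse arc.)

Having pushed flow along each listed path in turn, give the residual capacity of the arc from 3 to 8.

after path 1 (4→10→8, push 7): res(3,8)=26
after path 2 (4→1→3→8, push 13): res(3,8)=13
after path 3 (4→7→3→1→0→10→8, push 1): res(3,8)=13
after path 4 (4→7→3→8, push 6): res(3,8)=7
after path 5 (4→6→7→3→8, push 1): res(3,8)=6

Residual capacity of (3,8): 6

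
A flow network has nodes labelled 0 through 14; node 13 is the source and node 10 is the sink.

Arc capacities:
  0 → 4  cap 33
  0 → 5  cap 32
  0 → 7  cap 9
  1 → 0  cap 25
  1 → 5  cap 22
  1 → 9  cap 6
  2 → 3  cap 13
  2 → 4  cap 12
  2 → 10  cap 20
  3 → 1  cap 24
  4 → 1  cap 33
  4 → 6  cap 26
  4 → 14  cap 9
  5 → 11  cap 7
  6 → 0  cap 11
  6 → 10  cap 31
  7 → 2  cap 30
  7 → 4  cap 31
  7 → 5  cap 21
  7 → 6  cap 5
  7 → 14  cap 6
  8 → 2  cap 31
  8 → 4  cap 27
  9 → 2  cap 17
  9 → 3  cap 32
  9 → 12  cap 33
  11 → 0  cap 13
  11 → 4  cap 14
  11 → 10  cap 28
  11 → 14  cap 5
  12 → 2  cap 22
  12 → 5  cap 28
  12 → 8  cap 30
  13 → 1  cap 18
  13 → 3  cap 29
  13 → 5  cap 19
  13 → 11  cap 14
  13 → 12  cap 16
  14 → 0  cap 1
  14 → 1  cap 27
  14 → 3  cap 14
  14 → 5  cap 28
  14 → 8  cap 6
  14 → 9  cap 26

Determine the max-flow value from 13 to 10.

augment #1: 13→11→10 bottleneck 14, total now 14
augment #2: 13→5→11→10 bottleneck 7, total now 21
augment #3: 13→12→2→10 bottleneck 16, total now 37
augment #4: 13→1→9→2→10 bottleneck 4, total now 41
augment #5: 13→1→0→4→6→10 bottleneck 14, total now 55
augment #6: 13→3→1→0→4→6→10 bottleneck 11, total now 66
augment #7: 13→3→1→9→2→4→6→10 bottleneck 1, total now 67
augment #8: 13→3→1→9→2→4→0→7→6→10 bottleneck 1, total now 68

Maximum flow value: 68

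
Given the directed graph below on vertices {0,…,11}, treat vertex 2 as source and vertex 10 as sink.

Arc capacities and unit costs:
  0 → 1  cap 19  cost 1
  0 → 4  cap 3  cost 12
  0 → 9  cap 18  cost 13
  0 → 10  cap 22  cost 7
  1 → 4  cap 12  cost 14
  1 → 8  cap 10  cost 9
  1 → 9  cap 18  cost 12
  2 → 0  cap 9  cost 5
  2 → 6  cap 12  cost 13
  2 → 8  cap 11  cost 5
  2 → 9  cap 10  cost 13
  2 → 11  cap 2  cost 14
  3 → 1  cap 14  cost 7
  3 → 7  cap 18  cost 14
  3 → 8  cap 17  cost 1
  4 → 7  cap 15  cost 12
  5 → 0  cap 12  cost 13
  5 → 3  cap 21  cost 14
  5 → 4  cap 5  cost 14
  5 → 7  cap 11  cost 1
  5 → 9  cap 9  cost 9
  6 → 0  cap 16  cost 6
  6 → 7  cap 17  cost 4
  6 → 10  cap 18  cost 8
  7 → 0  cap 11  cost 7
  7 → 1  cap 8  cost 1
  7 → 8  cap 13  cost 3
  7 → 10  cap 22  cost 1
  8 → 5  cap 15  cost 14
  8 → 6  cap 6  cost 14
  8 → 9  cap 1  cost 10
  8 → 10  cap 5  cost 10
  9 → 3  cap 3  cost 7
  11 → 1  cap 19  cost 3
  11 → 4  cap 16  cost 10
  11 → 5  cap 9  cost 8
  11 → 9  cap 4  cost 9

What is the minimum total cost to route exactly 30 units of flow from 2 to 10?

Minimum cost for 30 units: 483

shortest-cost path #1: 2→0→10 push 9 @ unit cost 12 (adds 108)
shortest-cost path #2: 2→8→10 push 5 @ unit cost 15 (adds 75)
shortest-cost path #3: 2→6→7→10 push 12 @ unit cost 18 (adds 216)
shortest-cost path #4: 2→8→5→7→10 push 4 @ unit cost 21 (adds 84)
total cost = 483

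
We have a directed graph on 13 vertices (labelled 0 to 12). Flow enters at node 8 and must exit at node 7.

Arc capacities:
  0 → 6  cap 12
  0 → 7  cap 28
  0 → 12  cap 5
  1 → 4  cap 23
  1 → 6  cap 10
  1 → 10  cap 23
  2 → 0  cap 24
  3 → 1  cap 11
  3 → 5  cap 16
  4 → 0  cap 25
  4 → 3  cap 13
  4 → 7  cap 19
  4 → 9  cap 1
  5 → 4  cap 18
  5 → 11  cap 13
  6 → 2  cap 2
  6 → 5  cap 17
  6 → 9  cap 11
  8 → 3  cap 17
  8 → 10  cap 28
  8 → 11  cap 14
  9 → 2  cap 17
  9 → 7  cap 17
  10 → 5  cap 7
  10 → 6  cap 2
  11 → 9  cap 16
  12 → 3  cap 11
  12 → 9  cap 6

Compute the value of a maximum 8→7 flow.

Maximum flow value: 40

augment #1: 8→11→9→7 bottleneck 14, total now 14
augment #2: 8→3→1→4→7 bottleneck 11, total now 25
augment #3: 8→3→5→4→7 bottleneck 6, total now 31
augment #4: 8→10→5→4→7 bottleneck 2, total now 33
augment #5: 8→10→6→9→7 bottleneck 2, total now 35
augment #6: 8→10→5→4→0→7 bottleneck 5, total now 40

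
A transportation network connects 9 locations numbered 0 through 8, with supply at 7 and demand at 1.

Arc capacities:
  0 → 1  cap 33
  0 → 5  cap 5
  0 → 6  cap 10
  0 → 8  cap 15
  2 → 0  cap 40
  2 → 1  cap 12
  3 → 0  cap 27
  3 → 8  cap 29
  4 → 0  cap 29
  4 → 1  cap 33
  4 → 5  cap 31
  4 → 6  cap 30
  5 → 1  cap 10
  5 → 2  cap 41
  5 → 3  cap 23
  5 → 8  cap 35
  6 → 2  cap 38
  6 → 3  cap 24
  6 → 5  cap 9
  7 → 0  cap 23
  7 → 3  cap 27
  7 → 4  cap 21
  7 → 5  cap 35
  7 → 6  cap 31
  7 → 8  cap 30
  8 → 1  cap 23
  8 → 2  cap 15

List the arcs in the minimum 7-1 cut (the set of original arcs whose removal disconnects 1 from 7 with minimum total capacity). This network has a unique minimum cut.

Min-cut arcs: {(0,1), (2,1), (5,1), (7,4), (8,1)} (total capacity 99)

augment #1: 7→0→1 push 23
augment #2: 7→4→1 push 21
augment #3: 7→5→1 push 10
augment #4: 7→8→1 push 23
augment #5: 7→3→0→1 push 10
augment #6: 7→5→2→1 push 12
max flow = 99; residual-reachable set from 7 gives S-side
cut edges (S→T): {(0,1), (2,1), (5,1), (7,4), (8,1)} total cap 99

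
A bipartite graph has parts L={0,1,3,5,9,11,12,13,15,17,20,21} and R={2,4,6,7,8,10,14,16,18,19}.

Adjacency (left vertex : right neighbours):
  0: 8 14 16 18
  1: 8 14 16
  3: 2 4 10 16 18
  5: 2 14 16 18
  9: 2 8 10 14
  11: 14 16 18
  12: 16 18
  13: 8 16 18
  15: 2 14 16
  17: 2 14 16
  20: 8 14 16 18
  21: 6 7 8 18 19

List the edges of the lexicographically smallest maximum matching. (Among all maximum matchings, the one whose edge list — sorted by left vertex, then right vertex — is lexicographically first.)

Lex-smallest maximum matching: {(0,8), (1,14), (3,4), (5,2), (9,10), (11,16), (12,18), (21,6)}

|M| = 8 (so the lex-smallest maximum matching has 8 edges)
process left vertices in ascending order; for each, take the smallest-labelled available neighbour that still permits 8 edges overall, or leave it unmatched if none does
lex-smallest matching: {0-8, 1-14, 3-4, 5-2, 9-10, 11-16, 12-18, 21-6}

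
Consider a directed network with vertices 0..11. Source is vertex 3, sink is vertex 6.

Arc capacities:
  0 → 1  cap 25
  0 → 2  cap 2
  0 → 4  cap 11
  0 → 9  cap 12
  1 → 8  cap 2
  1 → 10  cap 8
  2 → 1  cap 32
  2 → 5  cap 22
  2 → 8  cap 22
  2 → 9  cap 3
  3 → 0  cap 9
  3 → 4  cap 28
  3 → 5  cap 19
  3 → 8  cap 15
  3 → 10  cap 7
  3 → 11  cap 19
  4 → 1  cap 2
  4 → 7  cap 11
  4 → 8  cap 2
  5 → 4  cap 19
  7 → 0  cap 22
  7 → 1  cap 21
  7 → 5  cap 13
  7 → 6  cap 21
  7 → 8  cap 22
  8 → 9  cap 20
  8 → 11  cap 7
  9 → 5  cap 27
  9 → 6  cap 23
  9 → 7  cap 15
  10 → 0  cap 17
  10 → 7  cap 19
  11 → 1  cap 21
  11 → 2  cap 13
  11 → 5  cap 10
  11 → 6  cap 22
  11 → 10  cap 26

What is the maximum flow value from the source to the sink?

Maximum flow value: 65

augment #1: 3→11→6 bottleneck 19, total now 19
augment #2: 3→0→9→6 bottleneck 9, total now 28
augment #3: 3→4→7→6 bottleneck 11, total now 39
augment #4: 3→8→9→6 bottleneck 14, total now 53
augment #5: 3→8→11→6 bottleneck 1, total now 54
augment #6: 3→10→7→6 bottleneck 7, total now 61
augment #7: 3→4→8→11→6 bottleneck 2, total now 63
augment #8: 3→4→1→10→7→6 bottleneck 2, total now 65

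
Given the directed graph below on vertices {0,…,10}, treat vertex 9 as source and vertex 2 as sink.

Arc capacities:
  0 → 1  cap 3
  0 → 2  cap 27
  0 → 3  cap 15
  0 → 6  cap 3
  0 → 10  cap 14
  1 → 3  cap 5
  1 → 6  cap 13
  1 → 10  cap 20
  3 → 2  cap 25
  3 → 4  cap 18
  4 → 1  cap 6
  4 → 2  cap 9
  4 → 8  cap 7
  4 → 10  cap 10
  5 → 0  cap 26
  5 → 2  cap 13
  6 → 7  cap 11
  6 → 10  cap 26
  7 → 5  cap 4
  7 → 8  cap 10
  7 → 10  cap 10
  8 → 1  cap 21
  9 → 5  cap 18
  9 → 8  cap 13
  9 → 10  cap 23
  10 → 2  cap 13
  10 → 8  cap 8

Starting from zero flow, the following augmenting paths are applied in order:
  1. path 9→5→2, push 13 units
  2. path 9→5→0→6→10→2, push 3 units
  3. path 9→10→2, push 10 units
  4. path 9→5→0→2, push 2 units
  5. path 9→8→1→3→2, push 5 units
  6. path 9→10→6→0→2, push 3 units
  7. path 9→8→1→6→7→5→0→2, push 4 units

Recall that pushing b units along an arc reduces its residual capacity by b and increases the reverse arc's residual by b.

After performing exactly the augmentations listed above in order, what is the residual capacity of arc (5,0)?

after path 1 (9→5→2, push 13): res(5,0)=26
after path 2 (9→5→0→6→10→2, push 3): res(5,0)=23
after path 3 (9→10→2, push 10): res(5,0)=23
after path 4 (9→5→0→2, push 2): res(5,0)=21
after path 5 (9→8→1→3→2, push 5): res(5,0)=21
after path 6 (9→10→6→0→2, push 3): res(5,0)=21
after path 7 (9→8→1→6→7→5→0→2, push 4): res(5,0)=17

Residual capacity of (5,0): 17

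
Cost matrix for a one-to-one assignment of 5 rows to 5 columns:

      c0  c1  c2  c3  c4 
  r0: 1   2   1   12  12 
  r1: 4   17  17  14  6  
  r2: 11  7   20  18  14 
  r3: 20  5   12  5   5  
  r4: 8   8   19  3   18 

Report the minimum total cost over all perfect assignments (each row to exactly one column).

Minimum assignment cost: 20

optimal assignment: row0→col2 (cost 1), row1→col0 (cost 4), row2→col1 (cost 7), row3→col4 (cost 5), row4→col3 (cost 3)
total = 1 + 4 + 7 + 5 + 3 = 20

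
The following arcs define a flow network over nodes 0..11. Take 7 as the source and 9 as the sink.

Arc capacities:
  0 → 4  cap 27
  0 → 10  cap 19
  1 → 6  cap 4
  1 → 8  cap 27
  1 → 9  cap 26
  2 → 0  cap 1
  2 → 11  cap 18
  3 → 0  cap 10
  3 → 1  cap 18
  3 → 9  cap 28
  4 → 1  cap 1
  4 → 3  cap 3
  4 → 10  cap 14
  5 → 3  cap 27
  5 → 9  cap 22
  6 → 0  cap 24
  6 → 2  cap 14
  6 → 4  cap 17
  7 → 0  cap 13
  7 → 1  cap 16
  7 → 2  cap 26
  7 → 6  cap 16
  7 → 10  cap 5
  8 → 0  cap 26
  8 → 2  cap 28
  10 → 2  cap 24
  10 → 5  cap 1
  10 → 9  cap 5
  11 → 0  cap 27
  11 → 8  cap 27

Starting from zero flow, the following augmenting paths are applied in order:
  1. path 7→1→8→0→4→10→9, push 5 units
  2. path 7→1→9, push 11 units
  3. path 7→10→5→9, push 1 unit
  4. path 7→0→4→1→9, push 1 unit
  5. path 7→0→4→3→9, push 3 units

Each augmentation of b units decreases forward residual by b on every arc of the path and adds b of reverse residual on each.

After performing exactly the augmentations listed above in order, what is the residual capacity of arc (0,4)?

Residual capacity of (0,4): 18

after path 1 (7→1→8→0→4→10→9, push 5): res(0,4)=22
after path 2 (7→1→9, push 11): res(0,4)=22
after path 3 (7→10→5→9, push 1): res(0,4)=22
after path 4 (7→0→4→1→9, push 1): res(0,4)=21
after path 5 (7→0→4→3→9, push 3): res(0,4)=18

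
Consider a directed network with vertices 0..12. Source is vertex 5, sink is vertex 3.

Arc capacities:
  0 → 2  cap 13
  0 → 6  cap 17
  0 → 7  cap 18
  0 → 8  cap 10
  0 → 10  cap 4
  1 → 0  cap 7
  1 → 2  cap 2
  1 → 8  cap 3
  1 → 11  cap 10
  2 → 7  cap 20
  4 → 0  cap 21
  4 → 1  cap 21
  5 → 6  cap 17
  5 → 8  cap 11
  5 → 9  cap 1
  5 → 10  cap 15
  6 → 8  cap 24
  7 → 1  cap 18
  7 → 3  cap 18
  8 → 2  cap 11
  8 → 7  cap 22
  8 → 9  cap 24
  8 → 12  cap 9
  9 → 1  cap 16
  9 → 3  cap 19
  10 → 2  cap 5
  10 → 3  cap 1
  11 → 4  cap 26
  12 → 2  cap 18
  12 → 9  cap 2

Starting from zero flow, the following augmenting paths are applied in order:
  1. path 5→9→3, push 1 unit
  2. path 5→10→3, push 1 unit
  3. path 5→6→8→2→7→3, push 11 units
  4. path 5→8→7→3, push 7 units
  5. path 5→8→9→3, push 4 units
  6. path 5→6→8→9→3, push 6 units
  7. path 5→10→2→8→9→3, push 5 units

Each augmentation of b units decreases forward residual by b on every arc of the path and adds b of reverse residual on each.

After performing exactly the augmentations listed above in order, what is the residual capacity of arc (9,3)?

Residual capacity of (9,3): 3

after path 1 (5→9→3, push 1): res(9,3)=18
after path 2 (5→10→3, push 1): res(9,3)=18
after path 3 (5→6→8→2→7→3, push 11): res(9,3)=18
after path 4 (5→8→7→3, push 7): res(9,3)=18
after path 5 (5→8→9→3, push 4): res(9,3)=14
after path 6 (5→6→8→9→3, push 6): res(9,3)=8
after path 7 (5→10→2→8→9→3, push 5): res(9,3)=3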